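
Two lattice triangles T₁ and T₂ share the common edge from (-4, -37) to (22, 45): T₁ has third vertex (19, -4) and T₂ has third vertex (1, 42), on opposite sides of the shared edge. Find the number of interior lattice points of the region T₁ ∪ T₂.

The union is the simple quadrilateral with vertices (-4, -37), (19, -4), (22, 45), (1, 42) in order.
The shoelace formula gives twice the area as |[(-4)·(-4) − 19·(-37)] + [19·45 − 22·(-4)] + [22·42 − 1·45] + [1·(-37) − (-4)·42]| = 2672, so the area is 1336.
Summing gcd(|Δx|,|Δy|) over the edges gives the boundary count: gcd(23,33) + gcd(3,49) + gcd(21,3) + gcd(5,79) = 1+1+3+1 = 6.
By Pick's theorem I = A − B/2 + 1 = 1336 − 6/2 + 1 = 1334.

1334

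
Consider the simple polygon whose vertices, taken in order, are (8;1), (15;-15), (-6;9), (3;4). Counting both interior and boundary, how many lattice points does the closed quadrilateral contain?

89

By the shoelace formula, twice the signed area is |(8·(-15) − 15·1) + (15·9 − (-6)·(-15)) + ((-6)·4 − 3·9) + (3·1 − 8·4)| = 170, so the area is 85.
Along each edge there are gcd(|Δx|,|Δy|)+1 lattice points, so counting each shared vertex once the boundary has gcd(7,16) + gcd(21,24) + gcd(9,5) + gcd(5,3) = 1+3+1+1 = 6.
Pick's theorem gives I = A − B/2 + 1 = 85 − 6/2 + 1 = 83, so the closed region contains I + B = 83 + 6 = 89 lattice points.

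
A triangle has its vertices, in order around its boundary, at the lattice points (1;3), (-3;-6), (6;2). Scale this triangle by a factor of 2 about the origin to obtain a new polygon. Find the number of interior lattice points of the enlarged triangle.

96

By the shoelace formula, twice the signed area is |(1·(-6) − (-3)·3) + ((-3)·2 − 6·(-6)) + (6·3 − 1·2)| = 49, so the area is 49/2.
The number of boundary lattice points is Σ gcd(|Δx|,|Δy|) = gcd(4,9) + gcd(9,8) + gcd(5,1) = 1+1+1 = 3.
Scaling by 2 multiplies the area by 2² = 4 (so the new area is 98) and multiplies the boundary lattice-point count by 2, giving 6.
By Pick's theorem, the interior count of the dilated polygon is 98 − 6/2 + 1 = 96.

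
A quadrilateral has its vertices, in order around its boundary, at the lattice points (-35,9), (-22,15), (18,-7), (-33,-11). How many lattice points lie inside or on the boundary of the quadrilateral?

781

By the shoelace formula, twice the signed area is |((-35)·15 − (-22)·9) + ((-22)·(-7) − 18·15) + (18·(-11) − (-33)·(-7)) + ((-33)·9 − (-35)·(-11))| = 1554, so the area is 777.
Along each edge there are gcd(|Δx|,|Δy|)+1 lattice points, so counting each shared vertex once the boundary has gcd(13,6) + gcd(40,22) + gcd(51,4) + gcd(2,20) = 1+2+1+2 = 6.
Pick's theorem gives I = A − B/2 + 1 = 777 − 6/2 + 1 = 775, so the closed region contains I + B = 775 + 6 = 781 lattice points.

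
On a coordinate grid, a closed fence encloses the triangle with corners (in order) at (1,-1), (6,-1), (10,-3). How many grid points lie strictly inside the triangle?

2

Using the shoelace formula, 2A = |[1·(-1) − 6·(-1)] + [6·(-3) − 10·(-1)] + [10·(-1) − 1·(-3)]| = 10, so the area is 5.
Summing gcd(|Δx|,|Δy|) over the edges gives the boundary count: gcd(5,0) + gcd(4,2) + gcd(9,2) = 5+2+1 = 8.
By Pick's theorem A = I + B/2 − 1, so I = 5 − 8/2 + 1 = 2.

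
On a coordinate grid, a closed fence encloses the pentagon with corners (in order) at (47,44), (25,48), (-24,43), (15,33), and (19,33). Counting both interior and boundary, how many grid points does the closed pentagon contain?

Using the shoelace formula, 2A = |(47·48 − 25·44) + (25·43 − (-24)·48) + ((-24)·33 − 15·43) + (15·33 − 19·33) + (19·44 − 47·33)| = 1099, so the area is 549.5.
The number of boundary lattice points is Σ gcd(|Δx|,|Δy|) = gcd(22,4) + gcd(49,5) + gcd(39,10) + gcd(4,0) + gcd(28,11) = 2+1+1+4+1 = 9.
Pick's theorem gives I = A − B/2 + 1 = 549.5 − 9/2 + 1 = 546, so the closed region contains I + B = 546 + 9 = 555 lattice points.

555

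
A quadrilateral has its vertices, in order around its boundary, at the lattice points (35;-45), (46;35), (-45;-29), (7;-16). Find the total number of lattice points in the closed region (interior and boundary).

Using the shoelace formula, 2A = |(35·35 − 46·(-45)) + (46·(-29) − (-45)·35) + ((-45)·(-16) − 7·(-29)) + (7·(-45) − 35·(-16))| = 4704, so the area is 2352.
The number of boundary lattice points is Σ gcd(|Δx|,|Δy|) = gcd(11,80) + gcd(91,64) + gcd(52,13) + gcd(28,29) = 1+1+13+1 = 16.
Pick's theorem gives I = A − B/2 + 1 = 2352 − 16/2 + 1 = 2345, so the closed region contains I + B = 2345 + 16 = 2361 lattice points.

2361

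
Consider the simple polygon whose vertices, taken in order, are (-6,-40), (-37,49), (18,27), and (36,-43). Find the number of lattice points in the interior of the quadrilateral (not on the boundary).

3542

By the shoelace formula, twice the signed area is |[(-6)·49 − (-37)·(-40)] + [(-37)·27 − 18·49] + [18·(-43) − 36·27] + [36·(-40) − (-6)·(-43)]| = 7099, so the area is 7099/2.
The number of boundary lattice points is Σ gcd(|Δx|,|Δy|) = gcd(31,89) + gcd(55,22) + gcd(18,70) + gcd(42,3) = 1+11+2+3 = 17.
Pick's theorem gives I = A − B/2 + 1 = 7099/2 − 17/2 + 1 = 3542.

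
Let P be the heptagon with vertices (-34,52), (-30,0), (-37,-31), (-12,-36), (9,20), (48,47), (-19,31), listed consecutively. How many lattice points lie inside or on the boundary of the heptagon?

2735

The shoelace formula gives twice the area as |((-34)·0 − (-30)·52) + ((-30)·(-31) − (-37)·0) + ((-37)·(-36) − (-12)·(-31)) + ((-12)·20 − 9·(-36)) + (9·47 − 48·20) + (48·31 − (-19)·47) + ((-19)·52 − (-34)·31)| = 5444, so the area is 2722.
The number of boundary lattice points is Σ gcd(|Δx|,|Δy|) = gcd(4,52) + gcd(7,31) + gcd(25,5) + gcd(21,56) + gcd(39,27) + gcd(67,16) + gcd(15,21) = 4+1+5+7+3+1+3 = 24.
Pick's theorem gives I = A − B/2 + 1 = 2722 − 24/2 + 1 = 2711, so the closed region contains I + B = 2711 + 24 = 2735 lattice points.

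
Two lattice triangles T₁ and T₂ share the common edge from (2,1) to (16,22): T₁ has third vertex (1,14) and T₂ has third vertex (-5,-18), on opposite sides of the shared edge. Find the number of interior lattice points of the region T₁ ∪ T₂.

160

The union is the simple quadrilateral with vertices (2,1), (1,14), (16,22), (-5,-18) in order.
Using the shoelace formula, 2A = |(2·14 − 1·1) + (1·22 − 16·14) + (16·(-18) − (-5)·22) + ((-5)·1 − 2·(-18))| = 322, so the area is 161.
Along each edge there are gcd(|Δx|,|Δy|)+1 lattice points, so counting each shared vertex once the boundary has gcd(1,13) + gcd(15,8) + gcd(21,40) + gcd(7,19) = 1+1+1+1 = 4.
By Pick's theorem I = A − B/2 + 1 = 161 − 4/2 + 1 = 160.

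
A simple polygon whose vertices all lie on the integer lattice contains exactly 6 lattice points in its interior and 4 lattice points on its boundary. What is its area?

By Pick's theorem, A = I + B/2 − 1 = 6 + 4/2 − 1 = 7.

7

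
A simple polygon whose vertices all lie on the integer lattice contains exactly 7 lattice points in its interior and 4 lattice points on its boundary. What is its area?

By Pick's theorem, A = I + B/2 − 1 = 7 + 4/2 − 1 = 8.

8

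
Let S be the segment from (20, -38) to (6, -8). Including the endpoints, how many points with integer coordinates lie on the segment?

3

The number of lattice points on a segment between lattice points is gcd(|Δx|,|Δy|) + 1 = gcd(14,30) + 1 = 2 + 1 = 3.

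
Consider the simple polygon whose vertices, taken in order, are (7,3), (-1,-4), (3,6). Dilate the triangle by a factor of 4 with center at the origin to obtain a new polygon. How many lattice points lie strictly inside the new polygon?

The shoelace formula gives twice the area as |[7·(-4) − (-1)·3] + [(-1)·6 − 3·(-4)] + [3·3 − 7·6]| = 52, so the area is 26.
The number of boundary lattice points is Σ gcd(|Δx|,|Δy|) = gcd(8,7) + gcd(4,10) + gcd(4,3) = 1+2+1 = 4.
Scaling by 4 multiplies the area by 4² = 16 (so the new area is 416) and multiplies the boundary lattice-point count by 4, giving 16.
By Pick's theorem, the interior count of the dilated polygon is 416 − 16/2 + 1 = 409.

409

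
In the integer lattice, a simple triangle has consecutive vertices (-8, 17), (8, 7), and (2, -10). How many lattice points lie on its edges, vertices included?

Summing gcd(|Δx|,|Δy|) over the edges gives the boundary count: gcd(16,10) + gcd(6,17) + gcd(10,27) = 2+1+1 = 4.

4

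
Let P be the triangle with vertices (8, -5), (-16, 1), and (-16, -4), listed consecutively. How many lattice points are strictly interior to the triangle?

By the shoelace formula, twice the signed area is |(8·1 − (-16)·(-5)) + ((-16)·(-4) − (-16)·1) + ((-16)·(-5) − 8·(-4))| = 120, so the area is 60.
Summing gcd(|Δx|,|Δy|) over the edges gives the boundary count: gcd(24,6) + gcd(0,5) + gcd(24,1) = 6+5+1 = 12.
By Pick's theorem A = I + B/2 − 1, so I = 60 − 12/2 + 1 = 55.

55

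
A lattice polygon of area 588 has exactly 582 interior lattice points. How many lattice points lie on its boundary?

14

Pick's theorem gives A = I + B/2 − 1, so B = 2(A − I + 1) = 2(588 − 582 + 1) = 14.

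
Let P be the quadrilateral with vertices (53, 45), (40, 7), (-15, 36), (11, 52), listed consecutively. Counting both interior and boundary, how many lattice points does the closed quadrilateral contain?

The shoelace formula gives twice the area as |[53·7 − 40·45] + [40·36 − (-15)·7] + [(-15)·52 − 11·36] + [11·45 − 53·52]| = 3321, so the area is 3321/2.
Along each edge there are gcd(|Δx|,|Δy|)+1 lattice points, so counting each shared vertex once the boundary has gcd(13,38) + gcd(55,29) + gcd(26,16) + gcd(42,7) = 1+1+2+7 = 11.
Pick's theorem gives I = A − B/2 + 1 = 3321/2 − 11/2 + 1 = 1656, so the closed region contains I + B = 1656 + 11 = 1667 lattice points.

1667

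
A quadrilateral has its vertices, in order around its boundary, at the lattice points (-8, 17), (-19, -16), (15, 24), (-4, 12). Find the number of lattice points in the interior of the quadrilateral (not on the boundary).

The shoelace formula gives twice the area as |((-8)·(-16) − (-19)·17) + ((-19)·24 − 15·(-16)) + (15·12 − (-4)·24) + ((-4)·17 − (-8)·12)| = 539, so the area is 539/2.
The number of boundary lattice points is Σ gcd(|Δx|,|Δy|) = gcd(11,33) + gcd(34,40) + gcd(19,12) + gcd(4,5) = 11+2+1+1 = 15.
Pick's theorem gives I = A − B/2 + 1 = 539/2 − 15/2 + 1 = 263.

263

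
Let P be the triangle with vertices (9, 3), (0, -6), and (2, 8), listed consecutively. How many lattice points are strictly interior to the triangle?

49

Using the shoelace formula, 2A = |(9·(-6) − 0·3) + (0·8 − 2·(-6)) + (2·3 − 9·8)| = 108, so the area is 54.
Along each edge there are gcd(|Δx|,|Δy|)+1 lattice points, so counting each shared vertex once the boundary has gcd(9,9) + gcd(2,14) + gcd(7,5) = 9+2+1 = 12.
By Pick's theorem A = I + B/2 − 1, so I = 54 − 12/2 + 1 = 49.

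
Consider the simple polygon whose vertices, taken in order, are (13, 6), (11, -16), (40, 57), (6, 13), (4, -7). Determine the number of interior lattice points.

593

Using the shoelace formula, 2A = |[13·(-16) − 11·6] + [11·57 − 40·(-16)] + [40·13 − 6·57] + [6·(-7) − 4·13] + [4·6 − 13·(-7)]| = 1192, so the area is 596.
Along each edge there are gcd(|Δx|,|Δy|)+1 lattice points, so counting each shared vertex once the boundary has gcd(2,22) + gcd(29,73) + gcd(34,44) + gcd(2,20) + gcd(9,13) = 2+1+2+2+1 = 8.
Pick's theorem gives I = A − B/2 + 1 = 596 − 8/2 + 1 = 593.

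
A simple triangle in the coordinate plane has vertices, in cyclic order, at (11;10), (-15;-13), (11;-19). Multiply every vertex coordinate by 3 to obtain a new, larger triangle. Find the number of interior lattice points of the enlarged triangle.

3346

Using the shoelace formula, 2A = |[11·(-13) − (-15)·10] + [(-15)·(-19) − 11·(-13)] + [11·10 − 11·(-19)]| = 754, so the area is 377.
The number of boundary lattice points is Σ gcd(|Δx|,|Δy|) = gcd(26,23) + gcd(26,6) + gcd(0,29) = 1+2+29 = 32.
Scaling by 3 multiplies the area by 3² = 9 (so the new area is 3393) and multiplies the boundary lattice-point count by 3, giving 96.
By Pick's theorem, the interior count of the dilated polygon is 3393 − 96/2 + 1 = 3346.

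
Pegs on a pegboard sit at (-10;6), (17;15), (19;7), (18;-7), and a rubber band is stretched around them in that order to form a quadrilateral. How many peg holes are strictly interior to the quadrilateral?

By the shoelace formula, twice the signed area is |((-10)·15 − 17·6) + (17·7 − 19·15) + (19·(-7) − 18·7) + (18·6 − (-10)·(-7))| = 639, so the area is 639/2.
Along each edge there are gcd(|Δx|,|Δy|)+1 lattice points, so counting each shared vertex once the boundary has gcd(27,9) + gcd(2,8) + gcd(1,14) + gcd(28,13) = 9+2+1+1 = 13.
Pick's theorem gives I = A − B/2 + 1 = 639/2 − 13/2 + 1 = 314.

314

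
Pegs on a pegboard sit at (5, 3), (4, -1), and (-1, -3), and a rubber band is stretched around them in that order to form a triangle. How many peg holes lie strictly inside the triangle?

The shoelace formula gives twice the area as |(5·(-1) − 4·3) + (4·(-3) − (-1)·(-1)) + ((-1)·3 − 5·(-3))| = 18, so the area is 9.
The number of boundary lattice points is Σ gcd(|Δx|,|Δy|) = gcd(1,4) + gcd(5,2) + gcd(6,6) = 1+1+6 = 8.
Pick's theorem gives I = A − B/2 + 1 = 9 − 8/2 + 1 = 6.

6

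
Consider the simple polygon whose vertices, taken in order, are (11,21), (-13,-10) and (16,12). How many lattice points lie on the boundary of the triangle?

Along each edge there are gcd(|Δx|,|Δy|)+1 lattice points, so counting each shared vertex once the boundary has gcd(24,31) + gcd(29,22) + gcd(5,9) = 1+1+1 = 3.

3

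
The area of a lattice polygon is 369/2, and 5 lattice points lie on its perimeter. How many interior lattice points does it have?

From Pick's theorem, I = A − B/2 + 1 = 369/2 − 5/2 + 1 = 183.

183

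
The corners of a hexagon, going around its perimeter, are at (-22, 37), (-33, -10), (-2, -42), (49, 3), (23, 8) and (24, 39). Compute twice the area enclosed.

7633

By the shoelace formula, twice the signed area is |((-22)·(-10) − (-33)·37) + ((-33)·(-42) − (-2)·(-10)) + ((-2)·3 − 49·(-42)) + (49·8 − 23·3) + (23·39 − 24·8) + (24·37 − (-22)·39)| = 7633, so the area is 7633/2.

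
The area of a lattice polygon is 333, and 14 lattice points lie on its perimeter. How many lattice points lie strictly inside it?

327

From Pick's theorem, I = A − B/2 + 1 = 333 − 14/2 + 1 = 327.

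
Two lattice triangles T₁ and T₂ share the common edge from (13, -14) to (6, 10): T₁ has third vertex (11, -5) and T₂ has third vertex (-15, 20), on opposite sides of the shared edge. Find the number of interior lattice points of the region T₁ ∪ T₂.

221

The union is the simple quadrilateral with vertices (13, -14), (11, -5), (6, 10), (-15, 20) in order.
By the shoelace formula, twice the signed area is |(13·(-5) − 11·(-14)) + (11·10 − 6·(-5)) + (6·20 − (-15)·10) + ((-15)·(-14) − 13·20)| = 449, so the area is 224.5.
Summing gcd(|Δx|,|Δy|) over the edges gives the boundary count: gcd(2,9) + gcd(5,15) + gcd(21,10) + gcd(28,34) = 1+5+1+2 = 9.
By Pick's theorem I = A − B/2 + 1 = 224.5 − 9/2 + 1 = 221.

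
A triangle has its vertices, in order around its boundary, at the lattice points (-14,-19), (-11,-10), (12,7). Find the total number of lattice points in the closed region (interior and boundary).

The shoelace formula gives twice the area as |[(-14)·(-10) − (-11)·(-19)] + [(-11)·7 − 12·(-10)] + [12·(-19) − (-14)·7]| = 156, so the area is 78.
Along each edge there are gcd(|Δx|,|Δy|)+1 lattice points, so counting each shared vertex once the boundary has gcd(3,9) + gcd(23,17) + gcd(26,26) = 3+1+26 = 30.
Pick's theorem gives I = A − B/2 + 1 = 78 − 30/2 + 1 = 64, so the closed region contains I + B = 64 + 30 = 94 lattice points.

94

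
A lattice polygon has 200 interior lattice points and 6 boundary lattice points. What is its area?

202

Pick's theorem states A = I + B/2 − 1, so A = 200 + 6/2 − 1 = 202.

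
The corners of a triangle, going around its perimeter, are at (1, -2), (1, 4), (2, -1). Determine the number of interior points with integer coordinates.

Using the shoelace formula, 2A = |(1·4 − 1·(-2)) + (1·(-1) − 2·4) + (2·(-2) − 1·(-1))| = 6, so the area is 3.
The number of boundary lattice points is Σ gcd(|Δx|,|Δy|) = gcd(0,6) + gcd(1,5) + gcd(1,1) = 6+1+1 = 8.
Pick's theorem gives I = A − B/2 + 1 = 3 − 8/2 + 1 = 0.

0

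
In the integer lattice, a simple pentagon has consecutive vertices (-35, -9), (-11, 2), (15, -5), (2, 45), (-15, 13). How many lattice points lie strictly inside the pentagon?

By the shoelace formula, twice the signed area is |((-35)·2 − (-11)·(-9)) + ((-11)·(-5) − 15·2) + (15·45 − 2·(-5)) + (2·13 − (-15)·45) + ((-15)·(-9) − (-35)·13)| = 1832, so the area is 916.
Along each edge there are gcd(|Δx|,|Δy|)+1 lattice points, so counting each shared vertex once the boundary has gcd(24,11) + gcd(26,7) + gcd(13,50) + gcd(17,32) + gcd(20,22) = 1+1+1+1+2 = 6.
Pick's theorem gives I = A − B/2 + 1 = 916 − 6/2 + 1 = 914.

914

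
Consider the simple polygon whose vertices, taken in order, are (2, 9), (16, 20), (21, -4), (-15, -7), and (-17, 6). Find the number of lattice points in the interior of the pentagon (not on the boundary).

582

Using the shoelace formula, 2A = |[2·20 − 16·9] + [16·(-4) − 21·20] + [21·(-7) − (-15)·(-4)] + [(-15)·6 − (-17)·(-7)] + [(-17)·9 − 2·6]| = 1169, so the area is 1169/2.
Summing gcd(|Δx|,|Δy|) over the edges gives the boundary count: gcd(14,11) + gcd(5,24) + gcd(36,3) + gcd(2,13) + gcd(19,3) = 1+1+3+1+1 = 7.
By Pick's theorem A = I + B/2 − 1, so I = 1169/2 − 7/2 + 1 = 582.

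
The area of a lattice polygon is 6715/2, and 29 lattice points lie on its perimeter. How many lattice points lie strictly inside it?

3344

Pick's theorem A = I + B/2 − 1 rearranges to I = A − B/2 + 1 = 6715/2 − 29/2 + 1 = 3344.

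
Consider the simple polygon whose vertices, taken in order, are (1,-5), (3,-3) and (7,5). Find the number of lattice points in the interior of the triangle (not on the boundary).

By the shoelace formula, twice the signed area is |(1·(-3) − 3·(-5)) + (3·5 − 7·(-3)) + (7·(-5) − 1·5)| = 8, so the area is 4.
Summing gcd(|Δx|,|Δy|) over the edges gives the boundary count: gcd(2,2) + gcd(4,8) + gcd(6,10) = 2+4+2 = 8.
Pick's theorem gives I = A − B/2 + 1 = 4 − 8/2 + 1 = 1.

1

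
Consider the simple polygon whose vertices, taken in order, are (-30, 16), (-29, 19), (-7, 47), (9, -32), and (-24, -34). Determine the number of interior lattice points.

By the shoelace formula, twice the signed area is |[(-30)·19 − (-29)·16] + [(-29)·47 − (-7)·19] + [(-7)·(-32) − 9·47] + [9·(-34) − (-24)·(-32)] + [(-24)·16 − (-30)·(-34)]| = 4013, so the area is 4013/2.
The number of boundary lattice points is Σ gcd(|Δx|,|Δy|) = gcd(1,3) + gcd(22,28) + gcd(16,79) + gcd(33,2) + gcd(6,50) = 1+2+1+1+2 = 7.
Pick's theorem gives I = A − B/2 + 1 = 4013/2 − 7/2 + 1 = 2004.

2004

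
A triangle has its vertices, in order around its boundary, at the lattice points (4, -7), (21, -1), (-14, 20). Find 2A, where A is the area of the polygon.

567

By the shoelace formula, twice the signed area is |(4·(-1) − 21·(-7)) + (21·20 − (-14)·(-1)) + ((-14)·(-7) − 4·20)| = 567, so the area is 567/2.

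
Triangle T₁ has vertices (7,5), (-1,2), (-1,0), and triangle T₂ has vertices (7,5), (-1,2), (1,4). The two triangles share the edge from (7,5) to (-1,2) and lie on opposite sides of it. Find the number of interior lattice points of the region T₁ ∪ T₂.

The union is the simple quadrilateral with vertices (7,5), (-1,0), (-1,2), (1,4) in order.
By the shoelace formula, twice the signed area is |(7·0 − (-1)·5) + ((-1)·2 − (-1)·0) + ((-1)·4 − 1·2) + (1·5 − 7·4)| = 26, so the area is 13.
The number of boundary lattice points is Σ gcd(|Δx|,|Δy|) = gcd(8,5) + gcd(0,2) + gcd(2,2) + gcd(6,1) = 1+2+2+1 = 6.
By Pick's theorem I = A − B/2 + 1 = 13 − 6/2 + 1 = 11.

11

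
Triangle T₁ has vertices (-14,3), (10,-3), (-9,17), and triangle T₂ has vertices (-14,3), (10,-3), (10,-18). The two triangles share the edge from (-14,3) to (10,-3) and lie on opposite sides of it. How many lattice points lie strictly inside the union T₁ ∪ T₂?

354

The union is the simple quadrilateral with vertices (-14,3), (-9,17), (10,-3), (10,-18) in order.
Using the shoelace formula, 2A = |((-14)·17 − (-9)·3) + ((-9)·(-3) − 10·17) + (10·(-18) − 10·(-3)) + (10·3 − (-14)·(-18))| = 726, so the area is 363.
Along each edge there are gcd(|Δx|,|Δy|)+1 lattice points, so counting each shared vertex once the boundary has gcd(5,14) + gcd(19,20) + gcd(0,15) + gcd(24,21) = 1+1+15+3 = 20.
By Pick's theorem I = A − B/2 + 1 = 363 − 20/2 + 1 = 354.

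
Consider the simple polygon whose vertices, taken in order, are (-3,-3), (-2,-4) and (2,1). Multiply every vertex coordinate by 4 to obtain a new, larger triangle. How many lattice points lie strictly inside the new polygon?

The shoelace formula gives twice the area as |[(-3)·(-4) − (-2)·(-3)] + [(-2)·1 − 2·(-4)] + [2·(-3) − (-3)·1]| = 9, so the area is 4.5.
Summing gcd(|Δx|,|Δy|) over the edges gives the boundary count: gcd(1,1) + gcd(4,5) + gcd(5,4) = 1+1+1 = 3.
Scaling by 4 multiplies the area by 4² = 16 (so the new area is 72) and multiplies the boundary lattice-point count by 4, giving 12.
By Pick's theorem, the interior count of the dilated polygon is 72 − 12/2 + 1 = 67.

67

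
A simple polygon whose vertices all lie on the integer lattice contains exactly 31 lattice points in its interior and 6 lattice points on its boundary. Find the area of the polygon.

33

By Pick's theorem, A = I + B/2 − 1 = 31 + 6/2 − 1 = 33.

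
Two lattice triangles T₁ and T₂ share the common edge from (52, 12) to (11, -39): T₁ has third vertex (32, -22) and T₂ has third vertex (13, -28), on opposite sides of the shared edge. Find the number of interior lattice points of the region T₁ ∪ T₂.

The union is the simple quadrilateral with vertices (52, 12), (32, -22), (11, -39), (13, -28) in order.
Using the shoelace formula, 2A = |(52·(-22) − 32·12) + (32·(-39) − 11·(-22)) + (11·(-28) − 13·(-39)) + (13·12 − 52·(-28))| = 723, so the area is 723/2.
Along each edge there are gcd(|Δx|,|Δy|)+1 lattice points, so counting each shared vertex once the boundary has gcd(20,34) + gcd(21,17) + gcd(2,11) + gcd(39,40) = 2+1+1+1 = 5.
By Pick's theorem I = A − B/2 + 1 = 723/2 − 5/2 + 1 = 360.

360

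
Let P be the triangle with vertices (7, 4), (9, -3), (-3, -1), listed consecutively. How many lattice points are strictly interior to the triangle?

37

Using the shoelace formula, 2A = |[7·(-3) − 9·4] + [9·(-1) − (-3)·(-3)] + [(-3)·4 − 7·(-1)]| = 80, so the area is 40.
Summing gcd(|Δx|,|Δy|) over the edges gives the boundary count: gcd(2,7) + gcd(12,2) + gcd(10,5) = 1+2+5 = 8.
By Pick's theorem A = I + B/2 − 1, so I = 40 − 8/2 + 1 = 37.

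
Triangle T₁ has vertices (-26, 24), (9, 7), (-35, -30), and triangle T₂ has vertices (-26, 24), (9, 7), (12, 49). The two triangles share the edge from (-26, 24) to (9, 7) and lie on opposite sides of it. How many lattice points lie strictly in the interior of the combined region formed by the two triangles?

1776

The union is the simple quadrilateral with vertices (-26, 24), (-35, -30), (9, 7), (12, 49) in order.
By the shoelace formula, twice the signed area is |((-26)·(-30) − (-35)·24) + ((-35)·7 − 9·(-30)) + (9·49 − 12·7) + (12·24 − (-26)·49)| = 3564, so the area is 1782.
Along each edge there are gcd(|Δx|,|Δy|)+1 lattice points, so counting each shared vertex once the boundary has gcd(9,54) + gcd(44,37) + gcd(3,42) + gcd(38,25) = 9+1+3+1 = 14.
By Pick's theorem I = A − B/2 + 1 = 1782 − 14/2 + 1 = 1776.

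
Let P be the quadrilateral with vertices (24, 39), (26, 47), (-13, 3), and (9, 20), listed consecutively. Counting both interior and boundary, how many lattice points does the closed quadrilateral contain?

197

Using the shoelace formula, 2A = |(24·47 − 26·39) + (26·3 − (-13)·47) + ((-13)·20 − 9·3) + (9·39 − 24·20)| = 387, so the area is 193.5.
The number of boundary lattice points is Σ gcd(|Δx|,|Δy|) = gcd(2,8) + gcd(39,44) + gcd(22,17) + gcd(15,19) = 2+1+1+1 = 5.
Pick's theorem gives I = A − B/2 + 1 = 193.5 − 5/2 + 1 = 192, so the closed region contains I + B = 192 + 5 = 197 lattice points.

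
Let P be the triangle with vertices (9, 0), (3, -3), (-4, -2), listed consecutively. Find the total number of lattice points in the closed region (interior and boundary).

17

By the shoelace formula, twice the signed area is |[9·(-3) − 3·0] + [3·(-2) − (-4)·(-3)] + [(-4)·0 − 9·(-2)]| = 27, so the area is 13.5.
The number of boundary lattice points is Σ gcd(|Δx|,|Δy|) = gcd(6,3) + gcd(7,1) + gcd(13,2) = 3+1+1 = 5.
Pick's theorem gives I = A − B/2 + 1 = 13.5 − 5/2 + 1 = 12, so the closed region contains I + B = 12 + 5 = 17 lattice points.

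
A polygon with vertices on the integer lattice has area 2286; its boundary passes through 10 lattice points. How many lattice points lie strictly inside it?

2282

Pick's theorem A = I + B/2 − 1 rearranges to I = A − B/2 + 1 = 2286 − 10/2 + 1 = 2282.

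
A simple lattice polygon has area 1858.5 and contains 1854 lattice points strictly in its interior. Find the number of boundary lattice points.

11

Pick's theorem gives A = I + B/2 − 1, so B = 2(A − I + 1) = 2(1858.5 − 1854 + 1) = 11.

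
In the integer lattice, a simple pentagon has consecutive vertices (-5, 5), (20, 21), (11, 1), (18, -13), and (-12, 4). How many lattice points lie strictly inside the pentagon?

Using the shoelace formula, 2A = |[(-5)·21 − 20·5] + [20·1 − 11·21] + [11·(-13) − 18·1] + [18·4 − (-12)·(-13)] + [(-12)·5 − (-5)·4]| = 701, so the area is 350.5.
Summing gcd(|Δx|,|Δy|) over the edges gives the boundary count: gcd(25,16) + gcd(9,20) + gcd(7,14) + gcd(30,17) + gcd(7,1) = 1+1+7+1+1 = 11.
Pick's theorem gives I = A − B/2 + 1 = 350.5 − 11/2 + 1 = 346.

346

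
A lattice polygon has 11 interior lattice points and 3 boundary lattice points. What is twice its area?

By Pick's theorem, A = I + B/2 − 1 = 11 + 3/2 − 1 = 23/2.
Hence 2A = 23.

23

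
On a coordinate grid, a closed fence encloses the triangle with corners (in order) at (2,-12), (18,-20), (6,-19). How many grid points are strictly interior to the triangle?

By the shoelace formula, twice the signed area is |(2·(-20) − 18·(-12)) + (18·(-19) − 6·(-20)) + (6·(-12) − 2·(-19))| = 80, so the area is 40.
The number of boundary lattice points is Σ gcd(|Δx|,|Δy|) = gcd(16,8) + gcd(12,1) + gcd(4,7) = 8+1+1 = 10.
Pick's theorem gives I = A − B/2 + 1 = 40 − 10/2 + 1 = 36.

36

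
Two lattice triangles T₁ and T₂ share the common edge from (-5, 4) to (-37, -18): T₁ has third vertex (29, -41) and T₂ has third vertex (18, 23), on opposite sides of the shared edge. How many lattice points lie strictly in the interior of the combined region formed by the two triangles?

The union is the simple quadrilateral with vertices (-5, 4), (29, -41), (-37, -18), (18, 23) in order.
The shoelace formula gives twice the area as |[(-5)·(-41) − 29·4] + [29·(-18) − (-37)·(-41)] + [(-37)·23 − 18·(-18)] + [18·4 − (-5)·23]| = 2290, so the area is 1145.
The number of boundary lattice points is Σ gcd(|Δx|,|Δy|) = gcd(34,45) + gcd(66,23) + gcd(55,41) + gcd(23,19) = 1+1+1+1 = 4.
By Pick's theorem I = A − B/2 + 1 = 1145 − 4/2 + 1 = 1144.

1144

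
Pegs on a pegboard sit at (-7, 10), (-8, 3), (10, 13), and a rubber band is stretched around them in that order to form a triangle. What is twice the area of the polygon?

The shoelace formula gives twice the area as |[(-7)·3 − (-8)·10] + [(-8)·13 − 10·3] + [10·10 − (-7)·13]| = 116, so the area is 58.

116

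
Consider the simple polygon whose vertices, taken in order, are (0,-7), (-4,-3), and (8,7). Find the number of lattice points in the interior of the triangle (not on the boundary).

By the shoelace formula, twice the signed area is |(0·(-3) − (-4)·(-7)) + ((-4)·7 − 8·(-3)) + (8·(-7) − 0·7)| = 88, so the area is 44.
Along each edge there are gcd(|Δx|,|Δy|)+1 lattice points, so counting each shared vertex once the boundary has gcd(4,4) + gcd(12,10) + gcd(8,14) = 4+2+2 = 8.
By Pick's theorem A = I + B/2 − 1, so I = 44 − 8/2 + 1 = 41.

41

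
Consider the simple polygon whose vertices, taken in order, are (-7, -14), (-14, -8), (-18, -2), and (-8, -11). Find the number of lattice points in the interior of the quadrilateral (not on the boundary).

The shoelace formula gives twice the area as |((-7)·(-8) − (-14)·(-14)) + ((-14)·(-2) − (-18)·(-8)) + ((-18)·(-11) − (-8)·(-2)) + ((-8)·(-14) − (-7)·(-11))| = 39, so the area is 19.5.
Along each edge there are gcd(|Δx|,|Δy|)+1 lattice points, so counting each shared vertex once the boundary has gcd(7,6) + gcd(4,6) + gcd(10,9) + gcd(1,3) = 1+2+1+1 = 5.
By Pick's theorem A = I + B/2 − 1, so I = 19.5 − 5/2 + 1 = 18.

18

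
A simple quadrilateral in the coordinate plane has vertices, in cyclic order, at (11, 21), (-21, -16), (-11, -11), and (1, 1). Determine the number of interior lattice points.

152

Using the shoelace formula, 2A = |(11·(-16) − (-21)·21) + ((-21)·(-11) − (-11)·(-16)) + ((-11)·1 − 1·(-11)) + (1·21 − 11·1)| = 330, so the area is 165.
Summing gcd(|Δx|,|Δy|) over the edges gives the boundary count: gcd(32,37) + gcd(10,5) + gcd(12,12) + gcd(10,20) = 1+5+12+10 = 28.
Pick's theorem gives I = A − B/2 + 1 = 165 − 28/2 + 1 = 152.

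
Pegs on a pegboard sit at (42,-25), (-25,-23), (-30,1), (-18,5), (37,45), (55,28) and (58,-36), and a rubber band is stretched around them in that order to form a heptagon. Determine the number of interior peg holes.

By the shoelace formula, twice the signed area is |(42·(-23) − (-25)·(-25)) + ((-25)·1 − (-30)·(-23)) + ((-30)·5 − (-18)·1) + ((-18)·45 − 37·5) + (37·28 − 55·45) + (55·(-36) − 58·28) + (58·(-25) − 42·(-36))| = 8414, so the area is 4207.
The number of boundary lattice points is Σ gcd(|Δx|,|Δy|) = gcd(67,2) + gcd(5,24) + gcd(12,4) + gcd(55,40) + gcd(18,17) + gcd(3,64) + gcd(16,11) = 1+1+4+5+1+1+1 = 14.
By Pick's theorem A = I + B/2 − 1, so I = 4207 − 14/2 + 1 = 4201.

4201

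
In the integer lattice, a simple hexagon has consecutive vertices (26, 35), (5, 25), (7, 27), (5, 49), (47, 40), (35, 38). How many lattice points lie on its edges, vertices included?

Summing gcd(|Δx|,|Δy|) over the edges gives the boundary count: gcd(21,10) + gcd(2,2) + gcd(2,22) + gcd(42,9) + gcd(12,2) + gcd(9,3) = 1+2+2+3+2+3 = 13.

13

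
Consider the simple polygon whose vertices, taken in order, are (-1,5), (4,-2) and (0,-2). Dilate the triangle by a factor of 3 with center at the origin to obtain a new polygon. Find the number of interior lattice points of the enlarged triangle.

118

By the shoelace formula, twice the signed area is |((-1)·(-2) − 4·5) + (4·(-2) − 0·(-2)) + (0·5 − (-1)·(-2))| = 28, so the area is 14.
Along each edge there are gcd(|Δx|,|Δy|)+1 lattice points, so counting each shared vertex once the boundary has gcd(5,7) + gcd(4,0) + gcd(1,7) = 1+4+1 = 6.
Scaling by 3 multiplies the area by 3² = 9 (so the new area is 126) and multiplies the boundary lattice-point count by 3, giving 18.
By Pick's theorem, the interior count of the dilated polygon is 126 − 18/2 + 1 = 118.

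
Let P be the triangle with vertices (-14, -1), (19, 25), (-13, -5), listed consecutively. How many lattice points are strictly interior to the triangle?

Using the shoelace formula, 2A = |[(-14)·25 − 19·(-1)] + [19·(-5) − (-13)·25] + [(-13)·(-1) − (-14)·(-5)]| = 158, so the area is 79.
The number of boundary lattice points is Σ gcd(|Δx|,|Δy|) = gcd(33,26) + gcd(32,30) + gcd(1,4) = 1+2+1 = 4.
By Pick's theorem A = I + B/2 − 1, so I = 79 − 4/2 + 1 = 78.

78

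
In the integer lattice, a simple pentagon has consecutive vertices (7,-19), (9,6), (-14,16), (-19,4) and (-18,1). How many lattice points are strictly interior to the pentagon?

535

The shoelace formula gives twice the area as |(7·6 − 9·(-19)) + (9·16 − (-14)·6) + ((-14)·4 − (-19)·16) + ((-19)·1 − (-18)·4) + ((-18)·(-19) − 7·1)| = 1077, so the area is 1077/2.
Summing gcd(|Δx|,|Δy|) over the edges gives the boundary count: gcd(2,25) + gcd(23,10) + gcd(5,12) + gcd(1,3) + gcd(25,20) = 1+1+1+1+5 = 9.
Pick's theorem gives I = A − B/2 + 1 = 1077/2 − 9/2 + 1 = 535.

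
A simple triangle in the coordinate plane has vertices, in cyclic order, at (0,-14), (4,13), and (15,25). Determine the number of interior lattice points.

By the shoelace formula, twice the signed area is |(0·13 − 4·(-14)) + (4·25 − 15·13) + (15·(-14) − 0·25)| = 249, so the area is 124.5.
Along each edge there are gcd(|Δx|,|Δy|)+1 lattice points, so counting each shared vertex once the boundary has gcd(4,27) + gcd(11,12) + gcd(15,39) = 1+1+3 = 5.
Pick's theorem gives I = A − B/2 + 1 = 124.5 − 5/2 + 1 = 123.

123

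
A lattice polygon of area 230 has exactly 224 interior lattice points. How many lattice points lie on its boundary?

Pick's theorem gives A = I + B/2 − 1, so B = 2(A − I + 1) = 2(230 − 224 + 1) = 14.

14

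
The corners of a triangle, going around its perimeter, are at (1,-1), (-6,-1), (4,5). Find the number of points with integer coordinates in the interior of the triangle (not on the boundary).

16

The shoelace formula gives twice the area as |(1·(-1) − (-6)·(-1)) + ((-6)·5 − 4·(-1)) + (4·(-1) − 1·5)| = 42, so the area is 21.
Along each edge there are gcd(|Δx|,|Δy|)+1 lattice points, so counting each shared vertex once the boundary has gcd(7,0) + gcd(10,6) + gcd(3,6) = 7+2+3 = 12.
By Pick's theorem A = I + B/2 − 1, so I = 21 − 12/2 + 1 = 16.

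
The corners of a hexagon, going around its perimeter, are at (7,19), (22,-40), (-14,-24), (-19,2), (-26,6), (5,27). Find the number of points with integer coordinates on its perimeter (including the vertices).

The number of boundary lattice points is Σ gcd(|Δx|,|Δy|) = gcd(15,59) + gcd(36,16) + gcd(5,26) + gcd(7,4) + gcd(31,21) + gcd(2,8) = 1+4+1+1+1+2 = 10.

10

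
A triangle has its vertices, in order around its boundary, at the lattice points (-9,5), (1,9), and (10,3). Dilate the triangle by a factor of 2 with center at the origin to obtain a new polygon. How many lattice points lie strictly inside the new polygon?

By the shoelace formula, twice the signed area is |((-9)·9 − 1·5) + (1·3 − 10·9) + (10·5 − (-9)·3)| = 96, so the area is 48.
Summing gcd(|Δx|,|Δy|) over the edges gives the boundary count: gcd(10,4) + gcd(9,6) + gcd(19,2) = 2+3+1 = 6.
Scaling by 2 multiplies the area by 2² = 4 (so the new area is 192) and multiplies the boundary lattice-point count by 2, giving 12.
By Pick's theorem, the interior count of the dilated polygon is 192 − 12/2 + 1 = 187.

187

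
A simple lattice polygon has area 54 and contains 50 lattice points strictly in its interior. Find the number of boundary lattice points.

Pick's theorem gives A = I + B/2 − 1, so B = 2(A − I + 1) = 2(54 − 50 + 1) = 10.

10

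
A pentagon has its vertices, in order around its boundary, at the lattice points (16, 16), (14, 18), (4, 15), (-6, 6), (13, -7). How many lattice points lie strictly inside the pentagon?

298

The shoelace formula gives twice the area as |(16·18 − 14·16) + (14·15 − 4·18) + (4·6 − (-6)·15) + ((-6)·(-7) − 13·6) + (13·16 − 16·(-7))| = 600, so the area is 300.
Summing gcd(|Δx|,|Δy|) over the edges gives the boundary count: gcd(2,2) + gcd(10,3) + gcd(10,9) + gcd(19,13) + gcd(3,23) = 2+1+1+1+1 = 6.
By Pick's theorem A = I + B/2 − 1, so I = 300 − 6/2 + 1 = 298.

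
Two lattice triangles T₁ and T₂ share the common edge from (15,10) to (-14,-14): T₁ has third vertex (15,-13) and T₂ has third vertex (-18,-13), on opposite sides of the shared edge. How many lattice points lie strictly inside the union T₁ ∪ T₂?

384

The union is the simple quadrilateral with vertices (15,10), (15,-13), (-14,-14), (-18,-13) in order.
Using the shoelace formula, 2A = |(15·(-13) − 15·10) + (15·(-14) − (-14)·(-13)) + ((-14)·(-13) − (-18)·(-14)) + ((-18)·10 − 15·(-13))| = 792, so the area is 396.
Summing gcd(|Δx|,|Δy|) over the edges gives the boundary count: gcd(0,23) + gcd(29,1) + gcd(4,1) + gcd(33,23) = 23+1+1+1 = 26.
By Pick's theorem I = A − B/2 + 1 = 396 − 26/2 + 1 = 384.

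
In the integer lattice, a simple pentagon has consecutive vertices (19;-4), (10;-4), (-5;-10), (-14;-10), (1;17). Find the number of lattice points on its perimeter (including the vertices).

27

Along each edge there are gcd(|Δx|,|Δy|)+1 lattice points, so counting each shared vertex once the boundary has gcd(9,0) + gcd(15,6) + gcd(9,0) + gcd(15,27) + gcd(18,21) = 9+3+9+3+3 = 27.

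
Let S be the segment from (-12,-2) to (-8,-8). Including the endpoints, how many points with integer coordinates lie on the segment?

3

The number of lattice points on a segment between lattice points is gcd(|Δx|,|Δy|) + 1 = gcd(4,6) + 1 = 2 + 1 = 3.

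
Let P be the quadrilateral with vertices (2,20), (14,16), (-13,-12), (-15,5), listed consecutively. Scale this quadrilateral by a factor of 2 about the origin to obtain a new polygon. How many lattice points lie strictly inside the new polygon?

1520

Using the shoelace formula, 2A = |(2·16 − 14·20) + (14·(-12) − (-13)·16) + ((-13)·5 − (-15)·(-12)) + ((-15)·20 − 2·5)| = 763, so the area is 763/2.
The number of boundary lattice points is Σ gcd(|Δx|,|Δy|) = gcd(12,4) + gcd(27,28) + gcd(2,17) + gcd(17,15) = 4+1+1+1 = 7.
Scaling by 2 multiplies the area by 2² = 4 (so the new area is 1526) and multiplies the boundary lattice-point count by 2, giving 14.
By Pick's theorem, the interior count of the dilated polygon is 1526 − 14/2 + 1 = 1520.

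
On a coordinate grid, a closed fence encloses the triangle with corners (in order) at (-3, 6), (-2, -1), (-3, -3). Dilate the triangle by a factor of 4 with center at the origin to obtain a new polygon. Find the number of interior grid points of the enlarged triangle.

By the shoelace formula, twice the signed area is |[(-3)·(-1) − (-2)·6] + [(-2)·(-3) − (-3)·(-1)] + [(-3)·6 − (-3)·(-3)]| = 9, so the area is 9/2.
Along each edge there are gcd(|Δx|,|Δy|)+1 lattice points, so counting each shared vertex once the boundary has gcd(1,7) + gcd(1,2) + gcd(0,9) = 1+1+9 = 11.
Scaling by 4 multiplies the area by 4² = 16 (so the new area is 72) and multiplies the boundary lattice-point count by 4, giving 44.
By Pick's theorem, the interior count of the dilated polygon is 72 − 44/2 + 1 = 51.

51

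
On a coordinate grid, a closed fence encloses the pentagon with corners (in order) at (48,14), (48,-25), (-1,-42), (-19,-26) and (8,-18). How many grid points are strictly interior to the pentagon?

The shoelace formula gives twice the area as |[48·(-25) − 48·14] + [48·(-42) − (-1)·(-25)] + [(-1)·(-26) − (-19)·(-42)] + [(-19)·(-18) − 8·(-26)] + [8·14 − 48·(-18)]| = 3159, so the area is 1579.5.
The number of boundary lattice points is Σ gcd(|Δx|,|Δy|) = gcd(0,39) + gcd(49,17) + gcd(18,16) + gcd(27,8) + gcd(40,32) = 39+1+2+1+8 = 51.
Pick's theorem gives I = A − B/2 + 1 = 1579.5 − 51/2 + 1 = 1555.

1555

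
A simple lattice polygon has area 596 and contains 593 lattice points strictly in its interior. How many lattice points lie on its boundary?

8

Pick's theorem gives A = I + B/2 − 1, so B = 2(A − I + 1) = 2(596 − 593 + 1) = 8.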